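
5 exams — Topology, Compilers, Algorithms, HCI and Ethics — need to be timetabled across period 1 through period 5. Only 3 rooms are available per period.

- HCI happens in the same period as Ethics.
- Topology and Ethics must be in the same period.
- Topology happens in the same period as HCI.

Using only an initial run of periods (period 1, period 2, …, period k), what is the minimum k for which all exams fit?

With at most 3 per period and 5 exams, at least 2 periods are needed.
2 works (last occupied period: period 2): for example Topology in period 1, Ethics in period 1, Compilers in period 2, Algorithms in period 2, HCI in period 1.

2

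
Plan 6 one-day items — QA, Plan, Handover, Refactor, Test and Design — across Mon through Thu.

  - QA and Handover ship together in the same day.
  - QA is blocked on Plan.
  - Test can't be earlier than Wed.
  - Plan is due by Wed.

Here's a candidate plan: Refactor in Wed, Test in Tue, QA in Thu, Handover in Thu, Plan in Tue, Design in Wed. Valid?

Test can't be earlier than Wed — violated.
Plan is due by Wed — holds.
QA and Handover ship together in the same day — holds.
QA is blocked on Plan — holds.

No — it violates: Test can't be earlier than Wed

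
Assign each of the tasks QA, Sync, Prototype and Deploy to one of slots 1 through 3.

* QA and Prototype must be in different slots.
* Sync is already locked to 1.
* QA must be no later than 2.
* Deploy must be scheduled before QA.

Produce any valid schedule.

Deploy=1; Prototype=1; QA=2; Sync=1

Checking: Deploy(1) before QA(2); QA(2) != Prototype(1); QA=2 in [1,2]; Sync=1 in [1,1].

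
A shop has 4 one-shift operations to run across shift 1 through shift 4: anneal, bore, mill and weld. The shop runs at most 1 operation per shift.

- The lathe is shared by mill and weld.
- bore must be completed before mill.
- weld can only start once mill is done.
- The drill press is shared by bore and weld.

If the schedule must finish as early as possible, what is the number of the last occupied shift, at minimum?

4

The precedence chain requires at least 3 distinct shifts.
With at most 1 per shift and 4 operations, at least 4 shifts are needed.
4 works (last occupied shift: shift 4): for example bore -> shift 1; anneal -> shift 4; weld -> shift 3; mill -> shift 2.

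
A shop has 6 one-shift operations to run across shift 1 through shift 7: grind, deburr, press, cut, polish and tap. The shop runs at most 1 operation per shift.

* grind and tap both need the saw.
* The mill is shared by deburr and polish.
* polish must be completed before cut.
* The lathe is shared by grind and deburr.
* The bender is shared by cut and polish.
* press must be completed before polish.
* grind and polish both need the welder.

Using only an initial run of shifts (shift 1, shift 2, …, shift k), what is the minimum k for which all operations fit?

The precedence chain requires at least 3 distinct shifts.
With at most 1 per shift and 6 operations, at least 6 shifts are needed.
6 works (last occupied shift: shift 6): for example polish in shift 2, press in shift 1, deburr in shift 5, cut in shift 3, grind in shift 4, tap in shift 6.

6 shifts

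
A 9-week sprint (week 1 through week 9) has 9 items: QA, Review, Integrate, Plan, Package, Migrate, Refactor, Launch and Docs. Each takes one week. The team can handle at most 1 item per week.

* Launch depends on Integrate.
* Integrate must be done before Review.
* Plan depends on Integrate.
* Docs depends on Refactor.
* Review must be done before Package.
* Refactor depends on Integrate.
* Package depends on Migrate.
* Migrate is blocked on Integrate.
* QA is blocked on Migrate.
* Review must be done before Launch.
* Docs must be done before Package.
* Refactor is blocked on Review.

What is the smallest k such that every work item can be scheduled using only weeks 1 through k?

The precedence chain requires at least 5 distinct weeks.
With at most 1 per week and 9 work items, at least 9 weeks are needed.
9 works (last occupied week: week 9): for example Plan in week 9, Refactor in week 4, Package in week 6, Integrate in week 1, Launch in week 7, QA in week 8, Review in week 2, Migrate in week 3, Docs in week 5.

9 weeks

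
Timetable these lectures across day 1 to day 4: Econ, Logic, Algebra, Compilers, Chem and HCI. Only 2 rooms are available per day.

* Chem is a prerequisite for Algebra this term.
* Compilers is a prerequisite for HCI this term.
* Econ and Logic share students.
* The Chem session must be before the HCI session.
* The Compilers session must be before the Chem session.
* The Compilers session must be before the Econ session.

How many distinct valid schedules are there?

Splitting on Econ: it can be day 2 (12), day 3 (12), day 4 (8). Listing each branch's schedules as (Logic, Algebra, Compilers, Chem, HCI) by day number:
Econ=day 2: (1,3,1,2,3) (1,3,1,2,4) (1,4,1,2,3) (1,4,1,2,4) (1,4,1,3,4) (3,3,1,2,4) (3,4,1,2,3) (3,4,1,2,4) (3,4,1,3,4) (4,3,1,2,3) (4,3,1,2,4) (4,4,1,2,3) — 12.
Econ=day 3: (1,3,1,2,4) (1,4,1,2,3) (1,4,1,2,4) (1,4,1,3,4) (1,4,2,3,4) (2,3,1,2,4) (2,4,1,2,3) (2,4,1,2,4) (2,4,1,3,4) (2,4,2,3,4) (4,3,1,2,4) (4,4,1,2,3) — 12.
Econ=day 4: (1,3,1,2,3) (1,3,1,2,4) (1,4,1,2,3) (2,3,1,2,3) (2,3,1,2,4) (2,4,1,2,3) (3,3,1,2,4) (3,4,1,2,3) — 8.
Summing: 12 + 12 + 8 = 32.

32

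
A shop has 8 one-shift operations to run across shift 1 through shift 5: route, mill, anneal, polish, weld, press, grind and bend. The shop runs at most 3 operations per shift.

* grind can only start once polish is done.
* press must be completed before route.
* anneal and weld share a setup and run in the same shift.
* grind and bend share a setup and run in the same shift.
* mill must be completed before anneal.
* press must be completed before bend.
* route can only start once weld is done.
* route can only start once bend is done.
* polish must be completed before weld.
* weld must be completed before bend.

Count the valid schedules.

19

Splitting on route: it can be shift 4 (2), shift 5 (17). Listing each branch's schedules as (mill, anneal, polish, weld, press, grind, bend) by shift number:
route=shift 4: (1,2,1,2,1,3,3) (1,2,1,2,2,3,3) — 2.
route=shift 5: (1,2,1,2,1,3,3) (1,2,1,2,1,4,4) (1,2,1,2,2,3,3) (1,2,1,2,2,4,4) (1,2,1,2,3,4,4) (1,3,1,3,1,4,4) (1,3,1,3,2,4,4) (1,3,1,3,3,4,4) (1,3,2,3,1,4,4) (1,3,2,3,2,4,4) (1,3,2,3,3,4,4) (2,3,1,3,1,4,4) (2,3,1,3,2,4,4) (2,3,1,3,3,4,4) (2,3,2,3,1,4,4) (2,3,2,3,2,4,4) (2,3,2,3,3,4,4) — 17.
Summing: 2 + 17 = 19.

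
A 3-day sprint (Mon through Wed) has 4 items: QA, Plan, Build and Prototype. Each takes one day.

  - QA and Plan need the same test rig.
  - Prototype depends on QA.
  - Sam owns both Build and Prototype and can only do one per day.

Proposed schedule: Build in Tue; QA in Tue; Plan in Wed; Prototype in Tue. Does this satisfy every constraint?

Invalid. Sam owns both Build and Prototype and can only do one per day.

Prototype depends on QA — violated.
Sam owns both Build and Prototype and can only do one per day — violated.
QA and Plan need the same test rig — holds.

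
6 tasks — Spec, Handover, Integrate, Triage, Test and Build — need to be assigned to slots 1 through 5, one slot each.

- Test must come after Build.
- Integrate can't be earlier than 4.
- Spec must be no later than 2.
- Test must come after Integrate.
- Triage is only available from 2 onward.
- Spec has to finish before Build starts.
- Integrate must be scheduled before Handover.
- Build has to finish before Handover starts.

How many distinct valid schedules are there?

Splitting on Spec: it can be 1 (12), 2 (8). Listing each branch's schedules as (Handover, Integrate, Triage, Test, Build):
Spec=1: (5,4,2,5,2) (5,4,2,5,3) (5,4,2,5,4) (5,4,3,5,2) (5,4,3,5,3) (5,4,3,5,4) (5,4,4,5,2) (5,4,4,5,3) (5,4,4,5,4) (5,4,5,5,2) (5,4,5,5,3) (5,4,5,5,4) — 12.
Spec=2: (5,4,2,5,3) (5,4,2,5,4) (5,4,3,5,3) (5,4,3,5,4) (5,4,4,5,3) (5,4,4,5,4) (5,4,5,5,3) (5,4,5,5,4) — 8.
Summing: 12 + 8 = 20.

20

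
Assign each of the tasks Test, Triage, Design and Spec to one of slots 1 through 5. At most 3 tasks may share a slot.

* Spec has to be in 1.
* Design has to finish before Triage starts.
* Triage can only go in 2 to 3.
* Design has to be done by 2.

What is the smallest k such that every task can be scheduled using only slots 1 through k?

2 slots

The precedence chain requires at least 2 distinct slots.
With at most 3 per slot and 4 tasks, at least 2 slots are needed.
2 works (last occupied slot: 2): for example Test=1, Design=1, Spec=1, Triage=2.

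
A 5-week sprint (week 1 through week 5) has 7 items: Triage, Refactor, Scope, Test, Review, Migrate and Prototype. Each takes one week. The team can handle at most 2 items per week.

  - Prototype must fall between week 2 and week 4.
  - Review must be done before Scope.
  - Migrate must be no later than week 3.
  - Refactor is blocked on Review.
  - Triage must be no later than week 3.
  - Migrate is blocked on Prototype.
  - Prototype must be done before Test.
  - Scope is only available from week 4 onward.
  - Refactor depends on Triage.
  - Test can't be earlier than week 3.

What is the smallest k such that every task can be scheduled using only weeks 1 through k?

4

The precedence chain requires at least 2 distinct weeks.
With at most 2 per week and 7 tasks, at least 4 weeks are needed.
Scope can't be placed before week 4, so the schedule must run through at least week 4.
4 works (last occupied week: week 4): for example Scope=week 4, Migrate=week 3, Refactor=week 2, Prototype=week 2, Test=week 3, Review=week 1, Triage=week 1.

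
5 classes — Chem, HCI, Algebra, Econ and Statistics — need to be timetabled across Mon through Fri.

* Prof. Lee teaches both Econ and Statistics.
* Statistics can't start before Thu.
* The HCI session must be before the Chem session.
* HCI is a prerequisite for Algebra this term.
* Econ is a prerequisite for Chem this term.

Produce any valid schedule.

HCI -> Mon; Statistics -> Thu; Algebra -> Tue; Econ -> Mon; Chem -> Tue

Checking: HCI(Mon) before Algebra(Tue); HCI(Mon) before Chem(Tue); Econ(Mon) before Chem(Tue); Econ(Mon) != Statistics(Thu); Statistics=Thu in [Thu,Fri].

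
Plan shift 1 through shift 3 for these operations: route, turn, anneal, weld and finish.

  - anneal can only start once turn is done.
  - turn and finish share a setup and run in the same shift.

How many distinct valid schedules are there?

Splitting on route: it can be shift 1 (9), shift 2 (9), shift 3 (9). Listing each branch's schedules as (turn, anneal, weld, finish) by shift number:
route=shift 1: (1,2,1,1) (1,2,2,1) (1,2,3,1) (1,3,1,1) (1,3,2,1) (1,3,3,1) (2,3,1,2) (2,3,2,2) (2,3,3,2) — 9.
route=shift 2: (1,2,1,1) (1,2,2,1) (1,2,3,1) (1,3,1,1) (1,3,2,1) (1,3,3,1) (2,3,1,2) (2,3,2,2) (2,3,3,2) — 9.
route=shift 3: (1,2,1,1) (1,2,2,1) (1,2,3,1) (1,3,1,1) (1,3,2,1) (1,3,3,1) (2,3,1,2) (2,3,2,2) (2,3,3,2) — 9.
Summing: 9 + 9 + 9 = 27.

27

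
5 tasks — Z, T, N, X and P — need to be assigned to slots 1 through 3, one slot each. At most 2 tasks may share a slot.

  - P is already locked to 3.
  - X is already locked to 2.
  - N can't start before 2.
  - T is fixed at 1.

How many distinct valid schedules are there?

Enumerating: P=3; N=2; X=2; Z=1; T=1 | T=1; P=3; X=2; Z=3; N=2 | N=3, P=3, T=1, X=2, Z=1 | P -> 3, N -> 3, Z -> 2, T -> 1, X -> 2.

4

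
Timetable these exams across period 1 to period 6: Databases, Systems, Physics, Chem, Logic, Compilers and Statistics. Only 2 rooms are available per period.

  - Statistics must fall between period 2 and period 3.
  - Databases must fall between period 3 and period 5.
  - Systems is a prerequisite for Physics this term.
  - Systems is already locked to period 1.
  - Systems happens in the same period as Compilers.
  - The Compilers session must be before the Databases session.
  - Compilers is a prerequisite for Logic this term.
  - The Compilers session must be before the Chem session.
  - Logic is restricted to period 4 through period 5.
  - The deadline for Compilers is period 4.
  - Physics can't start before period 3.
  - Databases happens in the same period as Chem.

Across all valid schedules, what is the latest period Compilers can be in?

Compilers's own window allows nothing later than period 4; Compilers must be in the same period as Systems, which can't be after period 1, so Compilers is at most period 1.
Compilers at period 1 is achievable: Chem -> period 3; Physics -> period 4; Compilers -> period 1; Statistics -> period 2; Systems -> period 1; Logic -> period 4; Databases -> period 3.

period 1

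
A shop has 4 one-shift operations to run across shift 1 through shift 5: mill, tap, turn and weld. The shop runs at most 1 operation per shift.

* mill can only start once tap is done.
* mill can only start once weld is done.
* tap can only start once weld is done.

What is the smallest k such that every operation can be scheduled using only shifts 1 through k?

The precedence chain requires at least 3 distinct shifts.
With at most 1 per shift and 4 operations, at least 4 shifts are needed.
4 works (last occupied shift: shift 4): for example mill=shift 3, turn=shift 4, weld=shift 1, tap=shift 2.

4 shifts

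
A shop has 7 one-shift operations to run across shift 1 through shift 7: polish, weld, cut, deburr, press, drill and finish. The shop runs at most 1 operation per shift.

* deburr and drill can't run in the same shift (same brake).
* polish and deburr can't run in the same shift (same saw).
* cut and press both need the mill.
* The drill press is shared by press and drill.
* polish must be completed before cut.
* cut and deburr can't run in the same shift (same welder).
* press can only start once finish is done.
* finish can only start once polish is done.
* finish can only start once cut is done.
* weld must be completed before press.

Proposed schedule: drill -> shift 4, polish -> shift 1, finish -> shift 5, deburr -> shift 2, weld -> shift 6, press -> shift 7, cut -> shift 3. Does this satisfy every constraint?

Yes

deburr and drill can't run in the same shift (same brake) — holds.
weld must be completed before press — holds.
The drill press is shared by press and drill — holds.
polish must be completed before cut — holds.
The shop runs at most 1 operation per shift — holds.
finish can only start once cut is done — holds.
cut and press both need the mill — holds.
cut and deburr can't run in the same shift (same welder) — holds.
polish and deburr can't run in the same shift (same saw) — holds.
press can only start once finish is done — holds.
finish can only start once polish is done — holds.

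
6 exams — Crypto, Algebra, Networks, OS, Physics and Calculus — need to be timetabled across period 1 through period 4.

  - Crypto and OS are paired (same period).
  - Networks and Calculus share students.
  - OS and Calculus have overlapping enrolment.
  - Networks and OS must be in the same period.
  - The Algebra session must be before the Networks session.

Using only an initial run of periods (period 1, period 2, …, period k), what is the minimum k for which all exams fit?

The precedence chain requires at least 2 distinct periods.
2 works (last occupied period: period 2): for example Algebra -> period 1; Networks -> period 2; Crypto -> period 2; Physics -> period 1; Calculus -> period 1; OS -> period 2.

2 periods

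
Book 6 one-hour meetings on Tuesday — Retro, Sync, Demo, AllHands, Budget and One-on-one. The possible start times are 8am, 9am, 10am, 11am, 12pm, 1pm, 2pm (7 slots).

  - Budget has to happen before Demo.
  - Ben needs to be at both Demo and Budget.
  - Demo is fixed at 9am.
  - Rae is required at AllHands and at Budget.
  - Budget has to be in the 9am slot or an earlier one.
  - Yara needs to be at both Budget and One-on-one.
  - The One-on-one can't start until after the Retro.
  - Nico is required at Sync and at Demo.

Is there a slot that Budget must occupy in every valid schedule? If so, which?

Budget's window is 8am–9am.
Demo is fixed at 9am, and Budget can't share a slot with Demo.
So Budget must be 8am.

8am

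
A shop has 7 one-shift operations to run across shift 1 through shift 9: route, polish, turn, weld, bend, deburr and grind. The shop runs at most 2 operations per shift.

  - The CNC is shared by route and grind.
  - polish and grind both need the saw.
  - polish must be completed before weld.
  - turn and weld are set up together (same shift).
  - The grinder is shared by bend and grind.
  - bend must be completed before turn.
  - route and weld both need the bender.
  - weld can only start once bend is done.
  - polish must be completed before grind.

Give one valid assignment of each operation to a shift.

bend=shift 1, turn=shift 2, route=shift 4, grind=shift 3, polish=shift 1, weld=shift 2, deburr=shift 3

Checking: bend(shift 1) before turn(shift 2); polish(shift 1) before weld(shift 2); polish(shift 1) before grind(shift 3); bend(shift 1) before weld(shift 2); bend(shift 1) != grind(shift 3); polish(shift 1) != grind(shift 3); route(shift 4) != grind(shift 3); route(shift 4) != weld(shift 2); turn = weld = shift 2; max 2 per shift (cap 2).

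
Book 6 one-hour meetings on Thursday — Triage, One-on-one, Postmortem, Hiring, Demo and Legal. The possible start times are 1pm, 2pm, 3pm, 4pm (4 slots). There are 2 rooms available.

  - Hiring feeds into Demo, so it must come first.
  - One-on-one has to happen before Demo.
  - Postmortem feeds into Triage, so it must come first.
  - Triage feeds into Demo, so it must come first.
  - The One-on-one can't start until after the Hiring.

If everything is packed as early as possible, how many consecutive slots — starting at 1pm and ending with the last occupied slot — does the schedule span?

3

The precedence chain requires at least 3 distinct slots.
With at most 2 per slot and 6 meetings, at least 3 slots are needed.
3 works (last occupied slot: 3pm): for example Postmortem in 1pm, Demo in 3pm, Legal in 3pm, Hiring in 1pm, Triage in 2pm, One-on-one in 2pm.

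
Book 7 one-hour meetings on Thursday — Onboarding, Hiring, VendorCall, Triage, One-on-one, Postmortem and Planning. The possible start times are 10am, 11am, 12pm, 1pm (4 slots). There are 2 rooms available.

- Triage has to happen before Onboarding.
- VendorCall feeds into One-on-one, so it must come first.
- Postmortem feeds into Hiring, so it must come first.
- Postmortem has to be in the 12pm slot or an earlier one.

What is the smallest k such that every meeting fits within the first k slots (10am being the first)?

The precedence chain requires at least 2 distinct slots.
With at most 2 per slot and 7 meetings, at least 4 slots are needed.
4 works (last occupied slot: 1pm): for example One-on-one in 1pm, Onboarding in 11am, Triage in 10am, VendorCall in 12pm, Postmortem in 10am, Planning in 12pm, Hiring in 11am.

4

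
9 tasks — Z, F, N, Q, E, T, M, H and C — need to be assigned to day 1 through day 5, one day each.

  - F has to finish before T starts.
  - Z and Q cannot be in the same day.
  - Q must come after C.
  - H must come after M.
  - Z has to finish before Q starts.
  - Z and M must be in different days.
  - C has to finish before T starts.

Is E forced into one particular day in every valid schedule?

No

E can be day 1 (e.g. E in day 1; T in day 2; C in day 1; F in day 1; H in day 3; M in day 2; N in day 1; Q in day 2; Z in day 1) or day 2 (e.g. Q=day 2, T=day 2, C=day 1, N=day 1, E=day 2, M=day 2, F=day 1, H=day 3, Z=day 1).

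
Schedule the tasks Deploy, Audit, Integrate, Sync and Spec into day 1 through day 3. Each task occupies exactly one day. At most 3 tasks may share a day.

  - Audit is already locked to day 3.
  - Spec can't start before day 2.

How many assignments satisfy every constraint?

Splitting on Deploy: it can be day 1 (17), day 2 (16), day 3 (12). Listing each branch's schedules as (Audit, Integrate, Sync, Spec) by day number:
Deploy=day 1: (3,1,1,2) (3,1,1,3) (3,1,2,2) (3,1,2,3) (3,1,3,2) (3,1,3,3) (3,2,1,2) (3,2,1,3) (3,2,2,2) (3,2,2,3) (3,2,3,2) (3,2,3,3) (3,3,1,2) (3,3,1,3) (3,3,2,2) (3,3,2,3) (3,3,3,2) — 17.
Deploy=day 2: (3,1,1,2) (3,1,1,3) (3,1,2,2) (3,1,2,3) (3,1,3,2) (3,1,3,3) (3,2,1,2) (3,2,1,3) (3,2,2,3) (3,2,3,2) (3,2,3,3) (3,3,1,2) (3,3,1,3) (3,3,2,2) (3,3,2,3) (3,3,3,2) — 16.
Deploy=day 3: (3,1,1,2) (3,1,1,3) (3,1,2,2) (3,1,2,3) (3,1,3,2) (3,2,1,2) (3,2,1,3) (3,2,2,2) (3,2,2,3) (3,2,3,2) (3,3,1,2) (3,3,2,2) — 12.
Summing: 17 + 16 + 12 = 45.

45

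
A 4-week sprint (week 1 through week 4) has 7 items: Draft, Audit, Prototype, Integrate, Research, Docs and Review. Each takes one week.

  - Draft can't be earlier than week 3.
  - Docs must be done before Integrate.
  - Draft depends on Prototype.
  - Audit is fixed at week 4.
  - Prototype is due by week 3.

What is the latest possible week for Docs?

week 3

Downstream work caps Docs at week 3.
Docs at week 3 is achievable: Audit in week 4, Docs in week 3, Review in week 1, Draft in week 3, Research in week 1, Prototype in week 1, Integrate in week 4.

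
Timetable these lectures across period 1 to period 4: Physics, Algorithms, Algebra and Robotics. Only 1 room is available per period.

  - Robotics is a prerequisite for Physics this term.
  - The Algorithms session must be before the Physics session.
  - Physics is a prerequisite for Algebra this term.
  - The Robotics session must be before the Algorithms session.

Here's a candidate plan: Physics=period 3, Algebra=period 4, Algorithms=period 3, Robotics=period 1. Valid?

No — it violates: Only 1 room is available per period

The Algorithms session must be before the Physics session — violated.
Robotics is a prerequisite for Physics this term — holds.
Only 1 room is available per period — violated.
Physics is a prerequisite for Algebra this term — holds.
The Robotics session must be before the Algorithms session — holds.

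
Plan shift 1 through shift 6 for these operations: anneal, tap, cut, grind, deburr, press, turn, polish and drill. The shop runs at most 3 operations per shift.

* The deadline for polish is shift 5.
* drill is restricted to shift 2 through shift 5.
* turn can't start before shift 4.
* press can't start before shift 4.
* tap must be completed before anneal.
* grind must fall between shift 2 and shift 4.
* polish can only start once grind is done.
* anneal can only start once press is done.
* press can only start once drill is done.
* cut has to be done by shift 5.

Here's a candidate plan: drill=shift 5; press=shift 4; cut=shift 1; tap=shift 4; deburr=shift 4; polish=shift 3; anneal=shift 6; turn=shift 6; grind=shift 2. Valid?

No — it violates: press can only start once drill is done

press can't start before shift 4 — holds.
The deadline for polish is shift 5 — holds.
press can only start once drill is done — violated.
anneal can only start once press is done — holds.
tap must be completed before anneal — holds.
drill is restricted to shift 2 through shift 5 — holds.
turn can't start before shift 4 — holds.
cut has to be done by shift 5 — holds.
The shop runs at most 3 operations per shift — holds.
polish can only start once grind is done — holds.
grind must fall between shift 2 and shift 4 — holds.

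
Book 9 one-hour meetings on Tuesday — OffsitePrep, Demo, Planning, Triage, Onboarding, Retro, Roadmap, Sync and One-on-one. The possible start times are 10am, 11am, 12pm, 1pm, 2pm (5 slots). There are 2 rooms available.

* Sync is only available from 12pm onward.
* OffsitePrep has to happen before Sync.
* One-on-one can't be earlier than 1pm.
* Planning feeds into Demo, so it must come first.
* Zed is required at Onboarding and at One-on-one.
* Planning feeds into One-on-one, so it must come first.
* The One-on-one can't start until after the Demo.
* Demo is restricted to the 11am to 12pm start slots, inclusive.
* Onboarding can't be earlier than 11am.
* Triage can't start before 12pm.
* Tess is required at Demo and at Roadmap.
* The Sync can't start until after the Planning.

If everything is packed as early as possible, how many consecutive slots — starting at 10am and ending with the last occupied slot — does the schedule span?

The precedence chain requires at least 3 distinct slots.
With at most 2 per slot and 9 meetings, at least 5 slots are needed.
One-on-one can't be placed before 1pm — that is slot 4 counting from 10am — so the schedule must run through at least 4 slots.
5 works (last occupied slot: 2pm): for example One-on-one=1pm, Triage=12pm, Roadmap=2pm, Onboarding=11am, Demo=11am, Retro=1pm, Sync=12pm, Planning=10am, OffsitePrep=10am.

5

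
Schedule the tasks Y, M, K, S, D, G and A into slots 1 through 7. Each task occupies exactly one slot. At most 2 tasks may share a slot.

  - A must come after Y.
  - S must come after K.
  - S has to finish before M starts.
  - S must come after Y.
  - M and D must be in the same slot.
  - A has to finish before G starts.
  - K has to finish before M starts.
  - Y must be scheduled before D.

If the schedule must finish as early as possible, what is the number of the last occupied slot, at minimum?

slot 4

The precedence chain requires at least 3 distinct slots.
With at most 2 per slot and 7 tasks, at least 4 slots are needed.
4 works (last occupied slot: 4): for example D=3; Y=1; M=3; A=2; G=4; S=2; K=1.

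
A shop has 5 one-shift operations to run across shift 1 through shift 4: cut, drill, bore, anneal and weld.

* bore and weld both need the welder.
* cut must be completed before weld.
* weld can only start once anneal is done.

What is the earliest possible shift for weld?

Precedence pushes weld to at least shift 2.
weld at shift 2 is achievable: anneal=shift 1, weld=shift 2, cut=shift 1, drill=shift 1, bore=shift 1.

shift 2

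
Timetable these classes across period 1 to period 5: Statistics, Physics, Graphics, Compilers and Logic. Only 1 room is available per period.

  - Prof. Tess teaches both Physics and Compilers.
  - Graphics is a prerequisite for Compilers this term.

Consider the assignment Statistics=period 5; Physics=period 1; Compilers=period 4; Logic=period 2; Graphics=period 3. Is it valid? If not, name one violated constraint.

Only 1 room is available per period — holds.
Graphics is a prerequisite for Compilers this term — holds.
Prof. Tess teaches both Physics and Compilers — holds.

Yes, all constraints hold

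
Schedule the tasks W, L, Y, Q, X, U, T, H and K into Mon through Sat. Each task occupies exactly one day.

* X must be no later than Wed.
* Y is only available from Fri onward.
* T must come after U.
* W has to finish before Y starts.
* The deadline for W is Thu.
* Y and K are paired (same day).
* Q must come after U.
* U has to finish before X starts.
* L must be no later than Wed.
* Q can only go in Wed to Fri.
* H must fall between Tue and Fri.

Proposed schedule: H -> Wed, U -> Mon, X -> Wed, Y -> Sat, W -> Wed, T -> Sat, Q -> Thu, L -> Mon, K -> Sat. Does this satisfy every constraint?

W has to finish before Y starts — holds.
Q can only go in Wed to Fri — holds.
X must be no later than Wed — holds.
Y and K are paired (same day) — holds.
Q must come after U — holds.
T must come after U — holds.
The deadline for W is Thu — holds.
H must fall between Tue and Fri — holds.
L must be no later than Wed — holds.
Y is only available from Fri onward — holds.
U has to finish before X starts — holds.

Valid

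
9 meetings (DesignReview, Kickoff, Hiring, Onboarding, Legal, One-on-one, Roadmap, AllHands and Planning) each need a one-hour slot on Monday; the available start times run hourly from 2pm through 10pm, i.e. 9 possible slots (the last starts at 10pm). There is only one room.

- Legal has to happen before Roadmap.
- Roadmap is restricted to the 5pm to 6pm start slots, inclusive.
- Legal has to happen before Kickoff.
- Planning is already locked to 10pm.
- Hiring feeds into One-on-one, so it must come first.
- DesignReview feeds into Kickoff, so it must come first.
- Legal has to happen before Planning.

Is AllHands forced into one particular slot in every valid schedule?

AllHands can be 2pm (e.g. Onboarding=9pm, AllHands=2pm, Kickoff=6pm, One-on-one=8pm, Roadmap=5pm, DesignReview=4pm, Hiring=7pm, Planning=10pm, Legal=3pm) or 3pm (e.g. Roadmap in 5pm, AllHands in 3pm, Hiring in 7pm, Onboarding in 9pm, Legal in 2pm, Kickoff in 6pm, One-on-one in 8pm, DesignReview in 4pm, Planning in 10pm).

No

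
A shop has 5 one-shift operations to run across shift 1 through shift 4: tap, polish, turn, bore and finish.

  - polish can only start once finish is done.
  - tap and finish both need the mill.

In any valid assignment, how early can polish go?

shift 2

Precedence pushes polish to at least shift 2.
polish at shift 2 is achievable: polish in shift 2; turn in shift 1; finish in shift 1; tap in shift 2; bore in shift 1.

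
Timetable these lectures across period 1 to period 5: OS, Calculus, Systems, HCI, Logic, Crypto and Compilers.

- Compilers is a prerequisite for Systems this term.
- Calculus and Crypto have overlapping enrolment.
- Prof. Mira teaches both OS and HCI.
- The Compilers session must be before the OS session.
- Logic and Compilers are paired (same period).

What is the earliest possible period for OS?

period 2

Precedence pushes OS to at least period 2.
OS at period 2 is achievable: Calculus=period 1; Systems=period 2; Logic=period 1; Crypto=period 2; HCI=period 1; OS=period 2; Compilers=period 1.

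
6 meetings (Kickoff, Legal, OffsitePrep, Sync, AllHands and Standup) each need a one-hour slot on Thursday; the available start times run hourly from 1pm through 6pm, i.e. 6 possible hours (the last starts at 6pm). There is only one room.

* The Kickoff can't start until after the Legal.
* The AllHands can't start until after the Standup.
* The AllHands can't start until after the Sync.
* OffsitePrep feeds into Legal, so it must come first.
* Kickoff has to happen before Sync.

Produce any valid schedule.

Kickoff=3pm; Standup=5pm; Sync=4pm; OffsitePrep=1pm; Legal=2pm; AllHands=6pm

Checking: Standup(5pm) before AllHands(6pm); Sync(4pm) before AllHands(6pm); OffsitePrep(1pm) before Legal(2pm); Kickoff(3pm) before Sync(4pm); Legal(2pm) before Kickoff(3pm); max 1 per hour (cap 1).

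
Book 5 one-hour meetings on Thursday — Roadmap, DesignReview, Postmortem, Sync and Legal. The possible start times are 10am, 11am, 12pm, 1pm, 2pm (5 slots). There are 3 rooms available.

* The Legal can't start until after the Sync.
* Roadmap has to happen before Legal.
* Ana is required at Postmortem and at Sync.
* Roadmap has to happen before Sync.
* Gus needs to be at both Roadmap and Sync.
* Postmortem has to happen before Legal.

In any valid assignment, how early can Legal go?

Precedence pushes Legal to at least 12pm.
Legal at 12pm is achievable: Sync -> 11am; Legal -> 12pm; Roadmap -> 10am; DesignReview -> 10am; Postmortem -> 10am.

12pm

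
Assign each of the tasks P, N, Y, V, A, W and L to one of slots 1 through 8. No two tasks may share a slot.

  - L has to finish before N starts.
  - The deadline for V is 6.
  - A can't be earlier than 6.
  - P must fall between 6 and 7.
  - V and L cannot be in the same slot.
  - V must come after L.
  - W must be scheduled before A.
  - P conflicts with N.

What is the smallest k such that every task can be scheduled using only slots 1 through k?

7 slots

The precedence chain requires at least 2 distinct slots.
With at most 1 per slot and 7 tasks, at least 7 slots are needed.
P can't be placed before 6, so the schedule must run through at least slot 6.
7 works (last occupied slot: 7): for example V in 2, Y in 5, A in 6, L in 1, P in 7, N in 3, W in 4.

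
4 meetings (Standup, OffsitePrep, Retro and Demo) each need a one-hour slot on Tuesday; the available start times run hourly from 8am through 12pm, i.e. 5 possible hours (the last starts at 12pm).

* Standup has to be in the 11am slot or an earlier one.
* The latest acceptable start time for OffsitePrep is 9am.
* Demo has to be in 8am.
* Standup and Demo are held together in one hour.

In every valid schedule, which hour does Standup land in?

Standup's own window allows nothing later than 11am; Standup must be in the same hour as Demo, which can't be after 8am, so Standup is at most 8am.
So Standup is pinned to 8am.

8am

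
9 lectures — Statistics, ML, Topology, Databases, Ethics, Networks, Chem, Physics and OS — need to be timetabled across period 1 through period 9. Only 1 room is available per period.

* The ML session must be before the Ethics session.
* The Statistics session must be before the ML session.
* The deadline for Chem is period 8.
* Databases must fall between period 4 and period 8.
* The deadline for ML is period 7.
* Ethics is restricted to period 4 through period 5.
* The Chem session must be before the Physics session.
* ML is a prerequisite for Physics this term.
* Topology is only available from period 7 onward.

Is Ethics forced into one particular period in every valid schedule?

No

Ethics can be period 4 (e.g. ML=period 2, Networks=period 8, Physics=period 6, Statistics=period 1, Ethics=period 4, Topology=period 7, Chem=period 3, OS=period 9, Databases=period 5) or period 5 (e.g. Topology=period 7; Ethics=period 5; Chem=period 3; Databases=period 4; ML=period 2; Networks=period 8; Statistics=period 1; OS=period 9; Physics=period 6).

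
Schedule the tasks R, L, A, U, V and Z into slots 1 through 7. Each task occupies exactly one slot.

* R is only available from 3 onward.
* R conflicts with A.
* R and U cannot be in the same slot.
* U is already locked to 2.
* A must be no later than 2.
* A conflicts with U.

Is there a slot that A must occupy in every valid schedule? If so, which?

A's window is 1–2.
U is fixed at 2, and A can't share a slot with U.
So A must be 1.

1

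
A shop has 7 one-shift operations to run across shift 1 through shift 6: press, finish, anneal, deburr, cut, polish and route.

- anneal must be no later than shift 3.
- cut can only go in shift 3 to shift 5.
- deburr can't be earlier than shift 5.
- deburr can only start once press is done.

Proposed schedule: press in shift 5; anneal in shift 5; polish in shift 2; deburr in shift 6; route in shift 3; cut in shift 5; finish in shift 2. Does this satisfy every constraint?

Invalid. anneal must be no later than shift 3.

anneal must be no later than shift 3 — violated.
deburr can't be earlier than shift 5 — holds.
cut can only go in shift 3 to shift 5 — holds.
deburr can only start once press is done — holds.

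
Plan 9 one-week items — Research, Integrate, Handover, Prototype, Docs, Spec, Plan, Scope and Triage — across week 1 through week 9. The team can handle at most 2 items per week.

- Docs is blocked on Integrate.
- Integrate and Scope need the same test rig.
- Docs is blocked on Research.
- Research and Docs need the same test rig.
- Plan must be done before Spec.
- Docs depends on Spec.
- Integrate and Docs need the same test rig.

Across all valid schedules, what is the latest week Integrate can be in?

week 8

Downstream work caps Integrate at week 8.
Integrate at week 8 is achievable: Handover=week 2, Integrate=week 8, Scope=week 3, Docs=week 9, Spec=week 2, Plan=week 1, Prototype=week 3, Triage=week 4, Research=week 1.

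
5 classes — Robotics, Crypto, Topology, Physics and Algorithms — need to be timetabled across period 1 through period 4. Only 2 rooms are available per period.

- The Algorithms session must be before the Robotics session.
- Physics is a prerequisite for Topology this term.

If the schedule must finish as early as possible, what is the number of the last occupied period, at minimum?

The precedence chain requires at least 2 distinct periods.
With at most 2 per period and 5 classes, at least 3 periods are needed.
3 works (last occupied period: period 3): for example Algorithms=period 1, Physics=period 1, Crypto=period 3, Topology=period 2, Robotics=period 2.

period 3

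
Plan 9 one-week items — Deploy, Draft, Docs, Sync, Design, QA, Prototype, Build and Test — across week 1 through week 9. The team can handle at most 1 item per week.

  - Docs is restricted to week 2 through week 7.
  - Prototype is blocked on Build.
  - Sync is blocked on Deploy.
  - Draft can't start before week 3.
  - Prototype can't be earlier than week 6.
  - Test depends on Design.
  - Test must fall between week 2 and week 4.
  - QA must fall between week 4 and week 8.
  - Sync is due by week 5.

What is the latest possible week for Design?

week 3

Downstream work caps Design at week 3.
Design at week 3 is achievable: QA=week 8; Docs=week 7; Prototype=week 6; Design=week 3; Deploy=week 1; Sync=week 2; Draft=week 9; Test=week 4; Build=week 5.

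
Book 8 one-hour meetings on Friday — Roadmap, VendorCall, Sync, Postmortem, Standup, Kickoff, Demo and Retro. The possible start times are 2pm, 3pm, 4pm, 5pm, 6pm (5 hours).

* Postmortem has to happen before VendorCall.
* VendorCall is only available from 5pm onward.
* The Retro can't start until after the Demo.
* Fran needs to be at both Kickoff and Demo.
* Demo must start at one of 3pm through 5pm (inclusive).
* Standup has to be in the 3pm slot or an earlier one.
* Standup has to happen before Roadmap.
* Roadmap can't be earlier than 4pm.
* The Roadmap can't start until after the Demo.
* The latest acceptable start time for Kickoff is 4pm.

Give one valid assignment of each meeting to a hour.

Sync in 2pm; Roadmap in 4pm; Retro in 4pm; VendorCall in 5pm; Kickoff in 2pm; Standup in 2pm; Demo in 3pm; Postmortem in 2pm

Checking: Demo(3pm) before Retro(4pm); Postmortem(2pm) before VendorCall(5pm); Standup(2pm) before Roadmap(4pm); Demo(3pm) before Roadmap(4pm); Kickoff(2pm) != Demo(3pm); Roadmap=4pm in [4pm,6pm]; Demo=3pm in [3pm,5pm]; Standup=2pm in [2pm,3pm]; VendorCall=5pm in [5pm,6pm]; Kickoff=2pm in [2pm,4pm].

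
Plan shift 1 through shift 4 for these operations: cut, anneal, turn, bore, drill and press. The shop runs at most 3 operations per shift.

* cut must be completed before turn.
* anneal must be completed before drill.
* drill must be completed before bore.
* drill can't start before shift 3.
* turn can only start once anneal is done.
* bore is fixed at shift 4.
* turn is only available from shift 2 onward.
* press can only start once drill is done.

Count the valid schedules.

Splitting on cut: it can be shift 1 (5), shift 2 (4), shift 3 (2). Listing each branch's schedules as (anneal, turn, bore, drill, press) by shift number:
cut=shift 1: (1,2,4,3,4) (1,3,4,3,4) (1,4,4,3,4) (2,3,4,3,4) (2,4,4,3,4) — 5.
cut=shift 2: (1,3,4,3,4) (1,4,4,3,4) (2,3,4,3,4) (2,4,4,3,4) — 4.
cut=shift 3: (1,4,4,3,4) (2,4,4,3,4) — 2.
Summing: 5 + 4 + 2 = 11.

11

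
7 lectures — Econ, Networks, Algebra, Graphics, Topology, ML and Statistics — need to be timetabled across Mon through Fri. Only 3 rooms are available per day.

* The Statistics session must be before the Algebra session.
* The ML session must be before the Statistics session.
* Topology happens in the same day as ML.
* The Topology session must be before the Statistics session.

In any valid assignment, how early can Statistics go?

Tue

Precedence pushes Statistics to at least Tue; downstream work caps Statistics at Thu.
Statistics at Tue is achievable: ML in Mon; Topology in Mon; Statistics in Tue; Networks in Tue; Graphics in Tue; Algebra in Wed; Econ in Mon.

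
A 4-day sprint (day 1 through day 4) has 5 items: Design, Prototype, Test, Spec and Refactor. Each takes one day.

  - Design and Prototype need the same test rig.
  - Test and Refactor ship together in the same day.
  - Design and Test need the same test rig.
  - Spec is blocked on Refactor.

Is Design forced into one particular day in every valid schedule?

Design can be day 1 (e.g. Design=day 1; Test=day 2; Prototype=day 2; Spec=day 3; Refactor=day 2) or day 2 (e.g. Prototype in day 1, Design in day 2, Refactor in day 1, Spec in day 2, Test in day 1).

No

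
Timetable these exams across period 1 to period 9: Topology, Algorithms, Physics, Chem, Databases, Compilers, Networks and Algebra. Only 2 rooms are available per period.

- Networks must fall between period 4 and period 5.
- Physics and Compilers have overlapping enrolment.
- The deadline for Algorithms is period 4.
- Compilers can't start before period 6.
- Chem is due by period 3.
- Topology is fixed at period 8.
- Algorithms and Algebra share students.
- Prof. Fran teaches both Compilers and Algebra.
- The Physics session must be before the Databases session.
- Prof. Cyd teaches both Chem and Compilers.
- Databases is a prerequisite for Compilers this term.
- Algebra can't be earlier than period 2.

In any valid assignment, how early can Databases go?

Precedence pushes Databases to at least period 2; downstream work caps Databases at period 8.
Databases at period 2 is achievable: Physics=period 1, Algorithms=period 2, Compilers=period 6, Networks=period 4, Chem=period 1, Databases=period 2, Algebra=period 3, Topology=period 8.

period 2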